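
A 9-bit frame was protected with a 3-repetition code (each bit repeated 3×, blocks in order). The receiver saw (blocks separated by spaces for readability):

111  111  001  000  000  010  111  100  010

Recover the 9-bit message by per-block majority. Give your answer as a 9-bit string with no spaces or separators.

110000100

Block 1 (111): 3 ones → 1
Block 2 (111): 3 ones → 1
Block 3 (001): 1 one → 0
Block 4 (000): 0 ones → 0
Block 5 (000): 0 ones → 0
Block 6 (010): 1 one → 0
Block 7 (111): 3 ones → 1
Block 8 (100): 1 one → 0
Block 9 (010): 1 one → 0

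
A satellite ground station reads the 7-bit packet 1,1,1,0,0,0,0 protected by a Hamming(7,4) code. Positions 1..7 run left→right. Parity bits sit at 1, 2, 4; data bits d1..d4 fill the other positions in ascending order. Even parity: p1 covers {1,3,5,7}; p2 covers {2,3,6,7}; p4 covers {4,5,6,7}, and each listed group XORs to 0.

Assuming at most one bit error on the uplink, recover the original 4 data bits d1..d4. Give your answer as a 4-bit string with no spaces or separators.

1000

s1 (pos 1,3,5,7): 1⊕1⊕0⊕0 = 0
s2 (pos 2,3,6,7): 1⊕1⊕0⊕0 = 0
s4 (pos 4,5,6,7): 0⊕0⊕0⊕0 = 0
Syndrome s4…s1 = 000 → no error.
Read data bits from positions 3,5,6,7: 1000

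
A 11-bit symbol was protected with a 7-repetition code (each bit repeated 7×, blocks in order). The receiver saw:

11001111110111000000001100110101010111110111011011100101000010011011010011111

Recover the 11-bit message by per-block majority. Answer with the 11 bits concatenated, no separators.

Block 1 (1100111): 5 ones → 1
Block 2 (1110111): 6 ones → 1
Block 3 (0000000): 0 ones → 0
Block 4 (0110011): 4 ones → 1
Block 5 (0101010): 3 ones → 0
Block 6 (1111101): 6 ones → 1
Block 7 (1101101): 5 ones → 1
Block 8 (1100101): 4 ones → 1
Block 9 (0000100): 1 one → 0
Block 10 (1101101): 5 ones → 1
Block 11 (0011111): 5 ones → 1

11010111011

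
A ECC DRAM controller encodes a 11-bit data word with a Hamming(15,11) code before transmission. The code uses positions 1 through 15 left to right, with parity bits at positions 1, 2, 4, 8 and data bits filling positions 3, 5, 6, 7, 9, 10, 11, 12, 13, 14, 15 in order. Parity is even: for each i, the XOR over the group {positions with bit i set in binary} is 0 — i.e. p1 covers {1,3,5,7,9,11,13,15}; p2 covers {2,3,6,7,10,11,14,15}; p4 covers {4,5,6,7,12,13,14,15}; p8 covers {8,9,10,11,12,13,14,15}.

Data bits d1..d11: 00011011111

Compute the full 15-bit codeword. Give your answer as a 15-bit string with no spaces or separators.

100100101011111

Place data at non-parity positions: p1 p2 0 p4 0 0 1 p8 1 0 1 1 1 1 1
p1 (pos 1,3,5,7,9,11,13,15): XOR of data positions = 0⊕0⊕1⊕1⊕1⊕1⊕1 = 1
p2 (pos 2,3,6,7,10,11,14,15): XOR of data positions = 0⊕0⊕1⊕0⊕1⊕1⊕1 = 0
p4 (pos 4,5,6,7,12,13,14,15): XOR of data positions = 0⊕0⊕1⊕1⊕1⊕1⊕1 = 1
p8 (pos 8,9,10,11,12,13,14,15): XOR of data positions = 1⊕0⊕1⊕1⊕1⊕1⊕1 = 0
Codeword: 100100101011111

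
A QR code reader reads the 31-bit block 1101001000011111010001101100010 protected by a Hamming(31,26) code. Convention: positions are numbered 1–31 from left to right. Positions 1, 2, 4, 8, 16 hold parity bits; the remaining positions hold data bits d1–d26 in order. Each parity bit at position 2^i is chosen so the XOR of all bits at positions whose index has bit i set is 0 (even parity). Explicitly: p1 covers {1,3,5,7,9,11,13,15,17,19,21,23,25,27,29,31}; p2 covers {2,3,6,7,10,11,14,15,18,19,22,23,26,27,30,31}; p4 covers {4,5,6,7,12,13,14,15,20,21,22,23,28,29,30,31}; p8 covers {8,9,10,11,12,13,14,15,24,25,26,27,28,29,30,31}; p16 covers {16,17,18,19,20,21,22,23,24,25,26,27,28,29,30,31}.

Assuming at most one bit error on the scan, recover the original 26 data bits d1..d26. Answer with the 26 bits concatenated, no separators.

s1 (pos 1,3,5,7,9,11,13,15,17,19,21,23,25,27,29,31): 1⊕0⊕0⊕1⊕0⊕0⊕1⊕1⊕0⊕0⊕0⊕1⊕1⊕0⊕0⊕0 = 0
s2 (pos 2,3,6,7,10,11,14,15,18,19,22,23,26,27,30,31): 1⊕0⊕0⊕1⊕0⊕0⊕1⊕1⊕1⊕0⊕1⊕1⊕1⊕0⊕1⊕0 = 1
s4 (pos 4,5,6,7,12,13,14,15,20,21,22,23,28,29,30,31): 1⊕0⊕0⊕1⊕1⊕1⊕1⊕1⊕0⊕0⊕1⊕1⊕0⊕0⊕1⊕0 = 1
s8 (pos 8,9,10,11,12,13,14,15,24,25,26,27,28,29,30,31): 0⊕0⊕0⊕0⊕1⊕1⊕1⊕1⊕0⊕1⊕1⊕0⊕0⊕0⊕1⊕0 = 1
s16 (pos 16,17,18,19,20,21,22,23,24,25,26,27,28,29,30,31): 1⊕0⊕1⊕0⊕0⊕0⊕1⊕1⊕0⊕1⊕1⊕0⊕0⊕0⊕1⊕0 = 1
Syndrome s16…s1 = 11110 → error at position 30.
Flip position 30: 1101001000011111010001101100010 → 1101001000011111010001101100000
Read data bits from positions 3,5,6,7,9,10,11,12,13,14,15,17,18,19,20,21,22,23,24,25,26,27,28,29,30,31: 00010001111010001101100000

00010001111010001101100000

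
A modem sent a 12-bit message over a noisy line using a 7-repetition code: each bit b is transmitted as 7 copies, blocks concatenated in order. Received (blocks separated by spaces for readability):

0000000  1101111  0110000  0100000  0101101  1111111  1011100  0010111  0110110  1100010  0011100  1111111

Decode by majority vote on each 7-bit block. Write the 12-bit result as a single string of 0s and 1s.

Block 1 (0000000): 0 ones → 0
Block 2 (1101111): 6 ones → 1
Block 3 (0110000): 2 ones → 0
Block 4 (0100000): 1 one → 0
Block 5 (0101101): 4 ones → 1
Block 6 (1111111): 7 ones → 1
Block 7 (1011100): 4 ones → 1
Block 8 (0010111): 4 ones → 1
Block 9 (0110110): 4 ones → 1
Block 10 (1100010): 3 ones → 0
Block 11 (0011100): 3 ones → 0
Block 12 (1111111): 7 ones → 1

010011111001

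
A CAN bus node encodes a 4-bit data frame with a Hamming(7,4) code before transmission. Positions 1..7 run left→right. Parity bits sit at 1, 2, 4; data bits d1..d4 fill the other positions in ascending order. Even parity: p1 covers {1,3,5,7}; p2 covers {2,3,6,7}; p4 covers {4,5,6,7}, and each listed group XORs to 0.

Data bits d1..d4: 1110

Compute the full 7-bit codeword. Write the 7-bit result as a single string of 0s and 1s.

Place data at non-parity positions: p1 p2 1 p4 1 1 0
p1 (pos 1,3,5,7): XOR of data positions = 1⊕1⊕0 = 0
p2 (pos 2,3,6,7): XOR of data positions = 1⊕1⊕0 = 0
p4 (pos 4,5,6,7): XOR of data positions = 1⊕1⊕0 = 0
Codeword: 0010110

0010110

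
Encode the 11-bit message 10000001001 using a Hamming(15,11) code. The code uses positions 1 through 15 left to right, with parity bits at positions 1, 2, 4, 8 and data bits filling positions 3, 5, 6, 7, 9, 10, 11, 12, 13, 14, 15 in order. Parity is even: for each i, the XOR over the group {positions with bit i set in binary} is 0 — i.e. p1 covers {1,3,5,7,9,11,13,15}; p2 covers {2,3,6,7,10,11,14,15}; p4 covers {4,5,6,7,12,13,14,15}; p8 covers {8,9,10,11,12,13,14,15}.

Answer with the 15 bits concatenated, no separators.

Place data at non-parity positions: p1 p2 1 p4 0 0 0 p8 0 0 0 1 0 0 1
p1 (pos 1,3,5,7,9,11,13,15): XOR of data positions = 1⊕0⊕0⊕0⊕0⊕0⊕1 = 0
p2 (pos 2,3,6,7,10,11,14,15): XOR of data positions = 1⊕0⊕0⊕0⊕0⊕0⊕1 = 0
p4 (pos 4,5,6,7,12,13,14,15): XOR of data positions = 0⊕0⊕0⊕1⊕0⊕0⊕1 = 0
p8 (pos 8,9,10,11,12,13,14,15): XOR of data positions = 0⊕0⊕0⊕1⊕0⊕0⊕1 = 0
Codeword: 001000000001001

001000000001001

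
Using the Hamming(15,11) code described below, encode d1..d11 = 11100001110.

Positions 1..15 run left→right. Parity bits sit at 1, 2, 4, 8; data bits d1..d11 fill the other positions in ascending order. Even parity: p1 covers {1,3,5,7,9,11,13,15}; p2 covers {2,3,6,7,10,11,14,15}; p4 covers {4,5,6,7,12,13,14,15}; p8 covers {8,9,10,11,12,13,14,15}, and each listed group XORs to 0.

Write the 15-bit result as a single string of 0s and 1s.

111111010001110

Place data at non-parity positions: p1 p2 1 p4 1 1 0 p8 0 0 0 1 1 1 0
p1 (pos 1,3,5,7,9,11,13,15): XOR of data positions = 1⊕1⊕0⊕0⊕0⊕1⊕0 = 1
p2 (pos 2,3,6,7,10,11,14,15): XOR of data positions = 1⊕1⊕0⊕0⊕0⊕1⊕0 = 1
p4 (pos 4,5,6,7,12,13,14,15): XOR of data positions = 1⊕1⊕0⊕1⊕1⊕1⊕0 = 1
p8 (pos 8,9,10,11,12,13,14,15): XOR of data positions = 0⊕0⊕0⊕1⊕1⊕1⊕0 = 1
Codeword: 111111010001110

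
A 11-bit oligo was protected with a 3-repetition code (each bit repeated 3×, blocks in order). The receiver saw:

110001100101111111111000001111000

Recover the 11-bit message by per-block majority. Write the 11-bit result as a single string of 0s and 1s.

Block 1 (110): 2 ones → 1
Block 2 (001): 1 one → 0
Block 3 (100): 1 one → 0
Block 4 (101): 2 ones → 1
Block 5 (111): 3 ones → 1
Block 6 (111): 3 ones → 1
Block 7 (111): 3 ones → 1
Block 8 (000): 0 ones → 0
Block 9 (001): 1 one → 0
Block 10 (111): 3 ones → 1
Block 11 (000): 0 ones → 0

10011110010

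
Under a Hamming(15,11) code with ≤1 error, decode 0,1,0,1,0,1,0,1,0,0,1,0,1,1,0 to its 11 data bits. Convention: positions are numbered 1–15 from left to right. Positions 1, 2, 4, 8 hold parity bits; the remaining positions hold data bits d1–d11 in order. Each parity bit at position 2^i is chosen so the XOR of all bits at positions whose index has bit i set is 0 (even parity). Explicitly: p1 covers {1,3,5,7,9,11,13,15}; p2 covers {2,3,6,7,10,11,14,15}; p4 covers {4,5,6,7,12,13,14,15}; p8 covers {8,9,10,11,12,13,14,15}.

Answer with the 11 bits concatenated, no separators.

00100010110

s1 (pos 1,3,5,7,9,11,13,15): 0⊕0⊕0⊕0⊕0⊕1⊕1⊕0 = 0
s2 (pos 2,3,6,7,10,11,14,15): 1⊕0⊕1⊕0⊕0⊕1⊕1⊕0 = 0
s4 (pos 4,5,6,7,12,13,14,15): 1⊕0⊕1⊕0⊕0⊕1⊕1⊕0 = 0
s8 (pos 8,9,10,11,12,13,14,15): 1⊕0⊕0⊕1⊕0⊕1⊕1⊕0 = 0
Syndrome s8…s1 = 0000 → no error.
Read data bits from positions 3,5,6,7,9,10,11,12,13,14,15: 00100010110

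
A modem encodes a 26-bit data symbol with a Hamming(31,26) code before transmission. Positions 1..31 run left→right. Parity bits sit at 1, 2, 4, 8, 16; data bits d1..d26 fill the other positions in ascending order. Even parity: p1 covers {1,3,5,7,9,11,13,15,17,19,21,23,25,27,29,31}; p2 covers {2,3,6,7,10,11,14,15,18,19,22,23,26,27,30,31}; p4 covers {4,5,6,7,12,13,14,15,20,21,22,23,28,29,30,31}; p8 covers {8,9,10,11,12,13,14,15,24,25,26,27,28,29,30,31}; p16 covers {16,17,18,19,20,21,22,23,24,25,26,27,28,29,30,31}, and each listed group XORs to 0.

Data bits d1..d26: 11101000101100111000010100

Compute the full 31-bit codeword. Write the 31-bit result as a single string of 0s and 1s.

Place data at non-parity positions: p1 p2 1 p4 1 1 0 p8 1 0 0 0 1 0 1 p16 1 0 0 1 1 1 0 0 0 0 1 0 1 0 0
p1 (pos 1,3,5,7,9,11,13,15,17,19,21,23,25,27,29,31): XOR of data positions = 1⊕1⊕0⊕1⊕0⊕1⊕1⊕1⊕0⊕1⊕0⊕0⊕1⊕1⊕0 = 1
p2 (pos 2,3,6,7,10,11,14,15,18,19,22,23,26,27,30,31): XOR of data positions = 1⊕1⊕0⊕0⊕0⊕0⊕1⊕0⊕0⊕1⊕0⊕0⊕1⊕0⊕0 = 1
p4 (pos 4,5,6,7,12,13,14,15,20,21,22,23,28,29,30,31): XOR of data positions = 1⊕1⊕0⊕0⊕1⊕0⊕1⊕1⊕1⊕1⊕0⊕0⊕1⊕0⊕0 = 0
p8 (pos 8,9,10,11,12,13,14,15,24,25,26,27,28,29,30,31): XOR of data positions = 1⊕0⊕0⊕0⊕1⊕0⊕1⊕0⊕0⊕0⊕1⊕0⊕1⊕0⊕0 = 1
p16 (pos 16,17,18,19,20,21,22,23,24,25,26,27,28,29,30,31): XOR of data positions = 1⊕0⊕0⊕1⊕1⊕1⊕0⊕0⊕0⊕0⊕1⊕0⊕1⊕0⊕0 = 0
Codeword: 1110110110001010100111000010100

1110110110001010100111000010100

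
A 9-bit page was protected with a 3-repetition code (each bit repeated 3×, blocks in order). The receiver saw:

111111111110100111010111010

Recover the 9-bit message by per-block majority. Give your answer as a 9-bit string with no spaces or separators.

Block 1 (111): 3 ones → 1
Block 2 (111): 3 ones → 1
Block 3 (111): 3 ones → 1
Block 4 (110): 2 ones → 1
Block 5 (100): 1 one → 0
Block 6 (111): 3 ones → 1
Block 7 (010): 1 one → 0
Block 8 (111): 3 ones → 1
Block 9 (010): 1 one → 0

111101010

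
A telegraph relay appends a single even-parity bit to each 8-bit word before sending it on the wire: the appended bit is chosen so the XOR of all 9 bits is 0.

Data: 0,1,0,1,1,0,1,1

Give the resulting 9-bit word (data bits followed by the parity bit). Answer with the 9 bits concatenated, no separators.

010110111

XOR of the 8 data bits: 0⊕1⊕0⊕1⊕1⊕0⊕1⊕1 = 1
Parity bit = 1 (so all 9 bits XOR to 0).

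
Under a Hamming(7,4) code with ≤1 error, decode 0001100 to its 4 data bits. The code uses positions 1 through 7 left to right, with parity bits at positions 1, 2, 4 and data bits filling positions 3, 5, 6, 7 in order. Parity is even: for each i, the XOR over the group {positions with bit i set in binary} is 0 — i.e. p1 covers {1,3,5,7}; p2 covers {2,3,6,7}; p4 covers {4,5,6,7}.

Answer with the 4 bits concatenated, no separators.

s1 (pos 1,3,5,7): 0⊕0⊕1⊕0 = 1
s2 (pos 2,3,6,7): 0⊕0⊕0⊕0 = 0
s4 (pos 4,5,6,7): 1⊕1⊕0⊕0 = 0
Syndrome s4…s1 = 001 → error at position 1.
Flip position 1: 0001100 → 1001100
Read data bits from positions 3,5,6,7: 0100

0100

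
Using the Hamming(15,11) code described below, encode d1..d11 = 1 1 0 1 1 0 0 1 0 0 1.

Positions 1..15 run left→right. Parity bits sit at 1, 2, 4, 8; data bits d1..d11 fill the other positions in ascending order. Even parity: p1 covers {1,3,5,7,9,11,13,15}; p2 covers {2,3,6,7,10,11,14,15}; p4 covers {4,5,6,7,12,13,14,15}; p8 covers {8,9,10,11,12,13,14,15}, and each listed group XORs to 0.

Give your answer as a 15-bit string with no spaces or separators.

Place data at non-parity positions: p1 p2 1 p4 1 0 1 p8 1 0 0 1 0 0 1
p1 (pos 1,3,5,7,9,11,13,15): XOR of data positions = 1⊕1⊕1⊕1⊕0⊕0⊕1 = 1
p2 (pos 2,3,6,7,10,11,14,15): XOR of data positions = 1⊕0⊕1⊕0⊕0⊕0⊕1 = 1
p4 (pos 4,5,6,7,12,13,14,15): XOR of data positions = 1⊕0⊕1⊕1⊕0⊕0⊕1 = 0
p8 (pos 8,9,10,11,12,13,14,15): XOR of data positions = 1⊕0⊕0⊕1⊕0⊕0⊕1 = 1
Codeword: 111010111001001

111010111001001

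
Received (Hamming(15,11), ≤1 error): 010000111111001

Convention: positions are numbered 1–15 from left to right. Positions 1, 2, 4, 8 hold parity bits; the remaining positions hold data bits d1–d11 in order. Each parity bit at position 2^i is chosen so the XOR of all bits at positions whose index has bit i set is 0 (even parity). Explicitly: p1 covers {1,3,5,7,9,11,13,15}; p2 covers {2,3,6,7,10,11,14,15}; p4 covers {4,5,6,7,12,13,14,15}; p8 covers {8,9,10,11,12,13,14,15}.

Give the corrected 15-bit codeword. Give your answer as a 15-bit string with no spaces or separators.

s1 (pos 1,3,5,7,9,11,13,15): 0⊕0⊕0⊕1⊕1⊕1⊕0⊕1 = 0
s2 (pos 2,3,6,7,10,11,14,15): 1⊕0⊕0⊕1⊕1⊕1⊕0⊕1 = 1
s4 (pos 4,5,6,7,12,13,14,15): 0⊕0⊕0⊕1⊕1⊕0⊕0⊕1 = 1
s8 (pos 8,9,10,11,12,13,14,15): 1⊕1⊕1⊕1⊕1⊕0⊕0⊕1 = 0
Syndrome s8…s1 = 0110 → error at position 6.
Flip position 6: 010000111111001 → 010001111111001

010001111111001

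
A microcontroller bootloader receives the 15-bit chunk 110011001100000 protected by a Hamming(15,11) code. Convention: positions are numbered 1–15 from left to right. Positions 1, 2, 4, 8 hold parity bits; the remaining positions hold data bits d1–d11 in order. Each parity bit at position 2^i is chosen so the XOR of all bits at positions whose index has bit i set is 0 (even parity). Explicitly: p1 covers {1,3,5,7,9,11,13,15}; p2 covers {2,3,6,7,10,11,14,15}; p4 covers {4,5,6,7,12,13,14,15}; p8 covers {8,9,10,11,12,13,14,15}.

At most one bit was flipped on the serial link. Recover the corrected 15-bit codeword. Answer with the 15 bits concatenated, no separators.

111011001100000

s1 (pos 1,3,5,7,9,11,13,15): 1⊕0⊕1⊕0⊕1⊕0⊕0⊕0 = 1
s2 (pos 2,3,6,7,10,11,14,15): 1⊕0⊕1⊕0⊕1⊕0⊕0⊕0 = 1
s4 (pos 4,5,6,7,12,13,14,15): 0⊕1⊕1⊕0⊕0⊕0⊕0⊕0 = 0
s8 (pos 8,9,10,11,12,13,14,15): 0⊕1⊕1⊕0⊕0⊕0⊕0⊕0 = 0
Syndrome s8…s1 = 0011 → error at position 3.
Flip position 3: 110011001100000 → 111011001100000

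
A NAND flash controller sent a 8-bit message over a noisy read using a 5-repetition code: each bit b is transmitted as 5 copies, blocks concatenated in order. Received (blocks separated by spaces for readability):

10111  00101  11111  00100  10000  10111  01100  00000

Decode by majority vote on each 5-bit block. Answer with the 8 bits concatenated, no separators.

10100100

Block 1 (10111): 4 ones → 1
Block 2 (00101): 2 ones → 0
Block 3 (11111): 5 ones → 1
Block 4 (00100): 1 one → 0
Block 5 (10000): 1 one → 0
Block 6 (10111): 4 ones → 1
Block 7 (01100): 2 ones → 0
Block 8 (00000): 0 ones → 0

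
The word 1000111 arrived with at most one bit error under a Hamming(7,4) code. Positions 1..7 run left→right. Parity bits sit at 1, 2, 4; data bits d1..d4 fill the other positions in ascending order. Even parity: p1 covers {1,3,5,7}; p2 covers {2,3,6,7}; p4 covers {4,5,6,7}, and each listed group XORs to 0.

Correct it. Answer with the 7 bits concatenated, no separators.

s1 (pos 1,3,5,7): 1⊕0⊕1⊕1 = 1
s2 (pos 2,3,6,7): 0⊕0⊕1⊕1 = 0
s4 (pos 4,5,6,7): 0⊕1⊕1⊕1 = 1
Syndrome s4…s1 = 101 → error at position 5.
Flip position 5: 1000111 → 1000011

1000011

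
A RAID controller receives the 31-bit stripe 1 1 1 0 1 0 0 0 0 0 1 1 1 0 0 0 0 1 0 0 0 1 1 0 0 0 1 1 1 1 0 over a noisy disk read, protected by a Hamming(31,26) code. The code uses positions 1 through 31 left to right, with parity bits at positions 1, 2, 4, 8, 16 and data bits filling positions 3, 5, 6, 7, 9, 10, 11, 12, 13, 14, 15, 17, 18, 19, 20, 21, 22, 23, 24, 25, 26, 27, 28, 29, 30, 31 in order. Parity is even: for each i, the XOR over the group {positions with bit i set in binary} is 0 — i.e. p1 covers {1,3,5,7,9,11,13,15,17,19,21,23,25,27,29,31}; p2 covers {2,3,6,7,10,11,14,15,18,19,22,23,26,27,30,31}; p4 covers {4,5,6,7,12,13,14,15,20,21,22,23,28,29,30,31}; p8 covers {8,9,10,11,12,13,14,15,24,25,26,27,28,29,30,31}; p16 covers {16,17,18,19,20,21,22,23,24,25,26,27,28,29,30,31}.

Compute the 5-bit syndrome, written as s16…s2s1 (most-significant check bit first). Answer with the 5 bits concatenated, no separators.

11000

s1 (pos 1,3,5,7,9,11,13,15,17,19,21,23,25,27,29,31): 1⊕1⊕1⊕0⊕0⊕1⊕1⊕0⊕0⊕0⊕0⊕1⊕0⊕1⊕1⊕0 = 0
s2 (pos 2,3,6,7,10,11,14,15,18,19,22,23,26,27,30,31): 1⊕1⊕0⊕0⊕0⊕1⊕0⊕0⊕1⊕0⊕1⊕1⊕0⊕1⊕1⊕0 = 0
s4 (pos 4,5,6,7,12,13,14,15,20,21,22,23,28,29,30,31): 0⊕1⊕0⊕0⊕1⊕1⊕0⊕0⊕0⊕0⊕1⊕1⊕1⊕1⊕1⊕0 = 0
s8 (pos 8,9,10,11,12,13,14,15,24,25,26,27,28,29,30,31): 0⊕0⊕0⊕1⊕1⊕1⊕0⊕0⊕0⊕0⊕0⊕1⊕1⊕1⊕1⊕0 = 1
s16 (pos 16,17,18,19,20,21,22,23,24,25,26,27,28,29,30,31): 0⊕0⊕1⊕0⊕0⊕0⊕1⊕1⊕0⊕0⊕0⊕1⊕1⊕1⊕1⊕0 = 1
Syndrome s16…s1 = 11000 → error at position 24.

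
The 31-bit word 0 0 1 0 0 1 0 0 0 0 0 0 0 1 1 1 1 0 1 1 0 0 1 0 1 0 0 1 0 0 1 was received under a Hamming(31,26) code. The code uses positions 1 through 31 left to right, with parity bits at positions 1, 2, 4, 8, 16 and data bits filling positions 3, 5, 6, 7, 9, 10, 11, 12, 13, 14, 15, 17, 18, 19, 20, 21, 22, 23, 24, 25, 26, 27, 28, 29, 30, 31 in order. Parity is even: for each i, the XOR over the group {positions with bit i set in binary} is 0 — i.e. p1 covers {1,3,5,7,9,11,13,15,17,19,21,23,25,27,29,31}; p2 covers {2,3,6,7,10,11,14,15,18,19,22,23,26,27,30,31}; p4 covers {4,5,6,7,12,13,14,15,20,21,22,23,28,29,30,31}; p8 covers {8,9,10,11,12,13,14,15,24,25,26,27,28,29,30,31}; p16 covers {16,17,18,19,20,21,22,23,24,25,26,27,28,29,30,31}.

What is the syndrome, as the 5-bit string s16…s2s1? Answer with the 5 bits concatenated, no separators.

01111

s1 (pos 1,3,5,7,9,11,13,15,17,19,21,23,25,27,29,31): 0⊕1⊕0⊕0⊕0⊕0⊕0⊕1⊕1⊕1⊕0⊕1⊕1⊕0⊕0⊕1 = 1
s2 (pos 2,3,6,7,10,11,14,15,18,19,22,23,26,27,30,31): 0⊕1⊕1⊕0⊕0⊕0⊕1⊕1⊕0⊕1⊕0⊕1⊕0⊕0⊕0⊕1 = 1
s4 (pos 4,5,6,7,12,13,14,15,20,21,22,23,28,29,30,31): 0⊕0⊕1⊕0⊕0⊕0⊕1⊕1⊕1⊕0⊕0⊕1⊕1⊕0⊕0⊕1 = 1
s8 (pos 8,9,10,11,12,13,14,15,24,25,26,27,28,29,30,31): 0⊕0⊕0⊕0⊕0⊕0⊕1⊕1⊕0⊕1⊕0⊕0⊕1⊕0⊕0⊕1 = 1
s16 (pos 16,17,18,19,20,21,22,23,24,25,26,27,28,29,30,31): 1⊕1⊕0⊕1⊕1⊕0⊕0⊕1⊕0⊕1⊕0⊕0⊕1⊕0⊕0⊕1 = 0
Syndrome s16…s1 = 01111 → error at position 15.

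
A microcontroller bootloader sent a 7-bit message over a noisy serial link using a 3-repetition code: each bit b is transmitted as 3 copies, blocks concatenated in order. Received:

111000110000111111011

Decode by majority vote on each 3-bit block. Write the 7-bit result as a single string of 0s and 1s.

1010111

Block 1 (111): 3 ones → 1
Block 2 (000): 0 ones → 0
Block 3 (110): 2 ones → 1
Block 4 (000): 0 ones → 0
Block 5 (111): 3 ones → 1
Block 6 (111): 3 ones → 1
Block 7 (011): 2 ones → 1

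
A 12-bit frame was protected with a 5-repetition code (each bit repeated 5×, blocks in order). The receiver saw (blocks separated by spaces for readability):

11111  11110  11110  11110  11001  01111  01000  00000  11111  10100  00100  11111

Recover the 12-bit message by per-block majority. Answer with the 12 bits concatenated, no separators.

Block 1 (11111): 5 ones → 1
Block 2 (11110): 4 ones → 1
Block 3 (11110): 4 ones → 1
Block 4 (11110): 4 ones → 1
Block 5 (11001): 3 ones → 1
Block 6 (01111): 4 ones → 1
Block 7 (01000): 1 one → 0
Block 8 (00000): 0 ones → 0
Block 9 (11111): 5 ones → 1
Block 10 (10100): 2 ones → 0
Block 11 (00100): 1 one → 0
Block 12 (11111): 5 ones → 1

111111001001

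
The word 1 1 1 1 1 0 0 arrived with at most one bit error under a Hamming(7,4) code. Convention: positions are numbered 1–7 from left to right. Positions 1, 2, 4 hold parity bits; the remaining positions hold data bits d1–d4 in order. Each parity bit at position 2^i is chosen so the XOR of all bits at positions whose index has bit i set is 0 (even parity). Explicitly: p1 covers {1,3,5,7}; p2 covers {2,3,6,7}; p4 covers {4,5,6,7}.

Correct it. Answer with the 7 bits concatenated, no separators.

0111100

s1 (pos 1,3,5,7): 1⊕1⊕1⊕0 = 1
s2 (pos 2,3,6,7): 1⊕1⊕0⊕0 = 0
s4 (pos 4,5,6,7): 1⊕1⊕0⊕0 = 0
Syndrome s4…s1 = 001 → error at position 1.
Flip position 1: 1111100 → 0111100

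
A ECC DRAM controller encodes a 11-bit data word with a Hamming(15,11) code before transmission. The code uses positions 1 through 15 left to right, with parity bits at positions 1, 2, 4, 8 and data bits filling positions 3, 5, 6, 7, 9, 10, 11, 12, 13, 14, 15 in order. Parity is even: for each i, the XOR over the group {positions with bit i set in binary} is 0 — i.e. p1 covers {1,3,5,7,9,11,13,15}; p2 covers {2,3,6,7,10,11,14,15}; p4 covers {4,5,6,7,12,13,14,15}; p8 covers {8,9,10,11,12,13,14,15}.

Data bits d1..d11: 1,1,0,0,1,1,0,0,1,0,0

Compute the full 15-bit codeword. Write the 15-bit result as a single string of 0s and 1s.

Place data at non-parity positions: p1 p2 1 p4 1 0 0 p8 1 1 0 0 1 0 0
p1 (pos 1,3,5,7,9,11,13,15): XOR of data positions = 1⊕1⊕0⊕1⊕0⊕1⊕0 = 0
p2 (pos 2,3,6,7,10,11,14,15): XOR of data positions = 1⊕0⊕0⊕1⊕0⊕0⊕0 = 0
p4 (pos 4,5,6,7,12,13,14,15): XOR of data positions = 1⊕0⊕0⊕0⊕1⊕0⊕0 = 0
p8 (pos 8,9,10,11,12,13,14,15): XOR of data positions = 1⊕1⊕0⊕0⊕1⊕0⊕0 = 1
Codeword: 001010011100100

001010011100100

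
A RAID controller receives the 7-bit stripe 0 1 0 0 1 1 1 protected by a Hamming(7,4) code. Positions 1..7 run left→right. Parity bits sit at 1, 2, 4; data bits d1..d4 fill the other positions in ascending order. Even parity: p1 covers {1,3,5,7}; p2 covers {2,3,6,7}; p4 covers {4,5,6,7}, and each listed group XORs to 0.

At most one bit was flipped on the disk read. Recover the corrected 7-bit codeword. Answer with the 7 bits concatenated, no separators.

s1 (pos 1,3,5,7): 0⊕0⊕1⊕1 = 0
s2 (pos 2,3,6,7): 1⊕0⊕1⊕1 = 1
s4 (pos 4,5,6,7): 0⊕1⊕1⊕1 = 1
Syndrome s4…s1 = 110 → error at position 6.
Flip position 6: 0100111 → 0100101

0100101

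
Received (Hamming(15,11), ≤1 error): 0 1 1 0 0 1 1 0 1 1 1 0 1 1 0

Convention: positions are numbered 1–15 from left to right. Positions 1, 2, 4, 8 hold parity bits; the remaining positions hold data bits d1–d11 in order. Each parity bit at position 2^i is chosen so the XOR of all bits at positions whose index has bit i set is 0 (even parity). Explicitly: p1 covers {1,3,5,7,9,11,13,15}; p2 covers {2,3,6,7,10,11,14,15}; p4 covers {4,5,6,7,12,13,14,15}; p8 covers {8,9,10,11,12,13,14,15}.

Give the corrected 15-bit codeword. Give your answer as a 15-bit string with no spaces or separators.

011001101100110

s1 (pos 1,3,5,7,9,11,13,15): 0⊕1⊕0⊕1⊕1⊕1⊕1⊕0 = 1
s2 (pos 2,3,6,7,10,11,14,15): 1⊕1⊕1⊕1⊕1⊕1⊕1⊕0 = 1
s4 (pos 4,5,6,7,12,13,14,15): 0⊕0⊕1⊕1⊕0⊕1⊕1⊕0 = 0
s8 (pos 8,9,10,11,12,13,14,15): 0⊕1⊕1⊕1⊕0⊕1⊕1⊕0 = 1
Syndrome s8…s1 = 1011 → error at position 11.
Flip position 11: 011001101110110 → 011001101100110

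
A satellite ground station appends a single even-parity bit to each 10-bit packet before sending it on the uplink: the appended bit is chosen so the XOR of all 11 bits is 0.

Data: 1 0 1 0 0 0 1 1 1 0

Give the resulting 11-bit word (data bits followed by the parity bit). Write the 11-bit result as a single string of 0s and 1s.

10100011101

XOR of the 10 data bits: 1⊕0⊕1⊕0⊕0⊕0⊕1⊕1⊕1⊕0 = 1
Parity bit = 1 (so all 11 bits XOR to 0).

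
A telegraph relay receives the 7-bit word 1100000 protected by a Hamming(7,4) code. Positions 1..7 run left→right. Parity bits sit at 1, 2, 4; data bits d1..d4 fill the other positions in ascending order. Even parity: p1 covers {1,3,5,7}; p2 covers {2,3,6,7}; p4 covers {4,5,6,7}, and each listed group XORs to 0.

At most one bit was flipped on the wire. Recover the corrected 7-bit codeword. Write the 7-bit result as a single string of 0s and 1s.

s1 (pos 1,3,5,7): 1⊕0⊕0⊕0 = 1
s2 (pos 2,3,6,7): 1⊕0⊕0⊕0 = 1
s4 (pos 4,5,6,7): 0⊕0⊕0⊕0 = 0
Syndrome s4…s1 = 011 → error at position 3.
Flip position 3: 1100000 → 1110000

1110000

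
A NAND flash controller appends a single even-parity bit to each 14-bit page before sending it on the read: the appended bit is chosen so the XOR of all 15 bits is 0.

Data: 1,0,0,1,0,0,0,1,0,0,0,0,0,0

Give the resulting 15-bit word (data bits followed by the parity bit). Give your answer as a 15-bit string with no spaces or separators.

XOR of the 14 data bits: 1⊕0⊕0⊕1⊕0⊕0⊕0⊕1⊕0⊕0⊕0⊕0⊕0⊕0 = 1
Parity bit = 1 (so all 15 bits XOR to 0).

100100010000001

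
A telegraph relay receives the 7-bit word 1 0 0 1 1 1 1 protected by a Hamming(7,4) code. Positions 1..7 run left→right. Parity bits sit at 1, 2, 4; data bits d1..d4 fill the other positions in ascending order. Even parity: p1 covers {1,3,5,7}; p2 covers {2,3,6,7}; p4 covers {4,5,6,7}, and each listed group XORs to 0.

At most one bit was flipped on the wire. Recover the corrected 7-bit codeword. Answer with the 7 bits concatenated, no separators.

0001111

s1 (pos 1,3,5,7): 1⊕0⊕1⊕1 = 1
s2 (pos 2,3,6,7): 0⊕0⊕1⊕1 = 0
s4 (pos 4,5,6,7): 1⊕1⊕1⊕1 = 0
Syndrome s4…s1 = 001 → error at position 1.
Flip position 1: 1001111 → 0001111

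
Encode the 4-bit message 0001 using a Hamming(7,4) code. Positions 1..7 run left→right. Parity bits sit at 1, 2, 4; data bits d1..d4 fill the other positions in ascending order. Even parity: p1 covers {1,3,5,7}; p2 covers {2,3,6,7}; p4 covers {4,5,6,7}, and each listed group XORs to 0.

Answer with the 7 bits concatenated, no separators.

Place data at non-parity positions: p1 p2 0 p4 0 0 1
p1 (pos 1,3,5,7): XOR of data positions = 0⊕0⊕1 = 1
p2 (pos 2,3,6,7): XOR of data positions = 0⊕0⊕1 = 1
p4 (pos 4,5,6,7): XOR of data positions = 0⊕0⊕1 = 1
Codeword: 1101001

1101001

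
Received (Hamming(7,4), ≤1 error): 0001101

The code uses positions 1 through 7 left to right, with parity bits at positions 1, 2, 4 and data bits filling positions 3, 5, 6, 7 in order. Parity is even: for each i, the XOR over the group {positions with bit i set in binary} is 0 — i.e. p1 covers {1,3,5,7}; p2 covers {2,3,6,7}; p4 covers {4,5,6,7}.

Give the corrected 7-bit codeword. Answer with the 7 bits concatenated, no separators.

s1 (pos 1,3,5,7): 0⊕0⊕1⊕1 = 0
s2 (pos 2,3,6,7): 0⊕0⊕0⊕1 = 1
s4 (pos 4,5,6,7): 1⊕1⊕0⊕1 = 1
Syndrome s4…s1 = 110 → error at position 6.
Flip position 6: 0001101 → 0001111

0001111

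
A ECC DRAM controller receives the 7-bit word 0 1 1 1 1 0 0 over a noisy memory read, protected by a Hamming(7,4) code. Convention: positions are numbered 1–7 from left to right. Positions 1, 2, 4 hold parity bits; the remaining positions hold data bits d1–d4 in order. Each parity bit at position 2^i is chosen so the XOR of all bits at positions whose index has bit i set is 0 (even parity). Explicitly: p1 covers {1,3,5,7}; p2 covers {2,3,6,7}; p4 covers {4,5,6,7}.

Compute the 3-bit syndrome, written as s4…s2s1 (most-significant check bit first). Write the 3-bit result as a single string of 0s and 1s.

s1 (pos 1,3,5,7): 0⊕1⊕1⊕0 = 0
s2 (pos 2,3,6,7): 1⊕1⊕0⊕0 = 0
s4 (pos 4,5,6,7): 1⊕1⊕0⊕0 = 0
Syndrome s4…s1 = 000 → no error.

000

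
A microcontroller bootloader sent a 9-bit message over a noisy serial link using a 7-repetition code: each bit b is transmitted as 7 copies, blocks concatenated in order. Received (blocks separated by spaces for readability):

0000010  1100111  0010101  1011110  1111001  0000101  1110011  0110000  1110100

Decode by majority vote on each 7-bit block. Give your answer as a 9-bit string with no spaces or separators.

010110101

Block 1 (0000010): 1 one → 0
Block 2 (1100111): 5 ones → 1
Block 3 (0010101): 3 ones → 0
Block 4 (1011110): 5 ones → 1
Block 5 (1111001): 5 ones → 1
Block 6 (0000101): 2 ones → 0
Block 7 (1110011): 5 ones → 1
Block 8 (0110000): 2 ones → 0
Block 9 (1110100): 4 ones → 1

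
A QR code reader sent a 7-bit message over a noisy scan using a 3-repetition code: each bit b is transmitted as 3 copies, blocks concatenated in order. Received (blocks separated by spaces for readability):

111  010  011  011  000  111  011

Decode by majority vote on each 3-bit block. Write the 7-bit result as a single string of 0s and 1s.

1011011

Block 1 (111): 3 ones → 1
Block 2 (010): 1 one → 0
Block 3 (011): 2 ones → 1
Block 4 (011): 2 ones → 1
Block 5 (000): 0 ones → 0
Block 6 (111): 3 ones → 1
Block 7 (011): 2 ones → 1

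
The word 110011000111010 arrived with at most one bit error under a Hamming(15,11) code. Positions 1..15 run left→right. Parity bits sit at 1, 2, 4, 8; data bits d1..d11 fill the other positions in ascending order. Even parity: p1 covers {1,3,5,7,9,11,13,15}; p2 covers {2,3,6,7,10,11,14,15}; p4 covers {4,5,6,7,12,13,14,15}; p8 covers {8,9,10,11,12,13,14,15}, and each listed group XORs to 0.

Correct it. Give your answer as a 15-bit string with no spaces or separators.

111011000111010

s1 (pos 1,3,5,7,9,11,13,15): 1⊕0⊕1⊕0⊕0⊕1⊕0⊕0 = 1
s2 (pos 2,3,6,7,10,11,14,15): 1⊕0⊕1⊕0⊕1⊕1⊕1⊕0 = 1
s4 (pos 4,5,6,7,12,13,14,15): 0⊕1⊕1⊕0⊕1⊕0⊕1⊕0 = 0
s8 (pos 8,9,10,11,12,13,14,15): 0⊕0⊕1⊕1⊕1⊕0⊕1⊕0 = 0
Syndrome s8…s1 = 0011 → error at position 3.
Flip position 3: 110011000111010 → 111011000111010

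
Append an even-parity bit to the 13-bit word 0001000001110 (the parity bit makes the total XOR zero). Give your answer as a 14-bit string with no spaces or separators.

XOR of the 13 data bits: 0⊕0⊕0⊕1⊕0⊕0⊕0⊕0⊕0⊕1⊕1⊕1⊕0 = 0
Parity bit = 0 (so all 14 bits XOR to 0).

00010000011100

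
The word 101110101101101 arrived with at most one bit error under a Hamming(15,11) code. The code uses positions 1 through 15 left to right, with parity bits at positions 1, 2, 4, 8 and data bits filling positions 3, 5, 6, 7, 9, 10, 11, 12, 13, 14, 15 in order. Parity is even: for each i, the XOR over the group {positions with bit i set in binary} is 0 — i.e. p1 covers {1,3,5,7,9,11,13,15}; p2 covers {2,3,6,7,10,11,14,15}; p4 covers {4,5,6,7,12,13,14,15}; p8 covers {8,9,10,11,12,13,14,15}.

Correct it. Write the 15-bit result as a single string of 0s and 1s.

s1 (pos 1,3,5,7,9,11,13,15): 1⊕1⊕1⊕1⊕1⊕0⊕1⊕1 = 1
s2 (pos 2,3,6,7,10,11,14,15): 0⊕1⊕0⊕1⊕1⊕0⊕0⊕1 = 0
s4 (pos 4,5,6,7,12,13,14,15): 1⊕1⊕0⊕1⊕1⊕1⊕0⊕1 = 0
s8 (pos 8,9,10,11,12,13,14,15): 0⊕1⊕1⊕0⊕1⊕1⊕0⊕1 = 1
Syndrome s8…s1 = 1001 → error at position 9.
Flip position 9: 101110101101101 → 101110100101101

101110100101101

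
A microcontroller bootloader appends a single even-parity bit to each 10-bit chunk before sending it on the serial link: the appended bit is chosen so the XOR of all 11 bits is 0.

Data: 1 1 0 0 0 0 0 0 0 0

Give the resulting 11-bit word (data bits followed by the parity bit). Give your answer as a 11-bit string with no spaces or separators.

11000000000

XOR of the 10 data bits: 1⊕1⊕0⊕0⊕0⊕0⊕0⊕0⊕0⊕0 = 0
Parity bit = 0 (so all 11 bits XOR to 0).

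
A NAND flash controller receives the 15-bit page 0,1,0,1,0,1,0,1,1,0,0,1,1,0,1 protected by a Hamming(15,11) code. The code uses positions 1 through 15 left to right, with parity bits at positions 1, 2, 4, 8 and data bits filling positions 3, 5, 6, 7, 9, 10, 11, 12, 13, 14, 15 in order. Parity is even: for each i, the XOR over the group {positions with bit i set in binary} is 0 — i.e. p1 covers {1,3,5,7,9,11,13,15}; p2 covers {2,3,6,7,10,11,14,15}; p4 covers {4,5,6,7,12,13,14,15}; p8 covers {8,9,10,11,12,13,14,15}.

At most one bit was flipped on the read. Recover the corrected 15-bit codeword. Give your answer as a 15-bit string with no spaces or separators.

010101011001100

s1 (pos 1,3,5,7,9,11,13,15): 0⊕0⊕0⊕0⊕1⊕0⊕1⊕1 = 1
s2 (pos 2,3,6,7,10,11,14,15): 1⊕0⊕1⊕0⊕0⊕0⊕0⊕1 = 1
s4 (pos 4,5,6,7,12,13,14,15): 1⊕0⊕1⊕0⊕1⊕1⊕0⊕1 = 1
s8 (pos 8,9,10,11,12,13,14,15): 1⊕1⊕0⊕0⊕1⊕1⊕0⊕1 = 1
Syndrome s8…s1 = 1111 → error at position 15.
Flip position 15: 010101011001101 → 010101011001100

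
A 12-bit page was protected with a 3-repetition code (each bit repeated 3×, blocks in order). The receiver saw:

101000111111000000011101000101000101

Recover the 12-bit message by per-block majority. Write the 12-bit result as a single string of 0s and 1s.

101100110101

Block 1 (101): 2 ones → 1
Block 2 (000): 0 ones → 0
Block 3 (111): 3 ones → 1
Block 4 (111): 3 ones → 1
Block 5 (000): 0 ones → 0
Block 6 (000): 0 ones → 0
Block 7 (011): 2 ones → 1
Block 8 (101): 2 ones → 1
Block 9 (000): 0 ones → 0
Block 10 (101): 2 ones → 1
Block 11 (000): 0 ones → 0
Block 12 (101): 2 ones → 1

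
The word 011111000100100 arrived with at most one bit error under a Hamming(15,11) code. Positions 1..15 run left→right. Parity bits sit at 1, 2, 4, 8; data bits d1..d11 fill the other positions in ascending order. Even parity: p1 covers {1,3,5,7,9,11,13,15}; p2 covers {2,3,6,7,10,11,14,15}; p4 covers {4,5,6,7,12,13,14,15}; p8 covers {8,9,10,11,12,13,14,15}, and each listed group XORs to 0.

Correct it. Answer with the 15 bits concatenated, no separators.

111111000100100

s1 (pos 1,3,5,7,9,11,13,15): 0⊕1⊕1⊕0⊕0⊕0⊕1⊕0 = 1
s2 (pos 2,3,6,7,10,11,14,15): 1⊕1⊕1⊕0⊕1⊕0⊕0⊕0 = 0
s4 (pos 4,5,6,7,12,13,14,15): 1⊕1⊕1⊕0⊕0⊕1⊕0⊕0 = 0
s8 (pos 8,9,10,11,12,13,14,15): 0⊕0⊕1⊕0⊕0⊕1⊕0⊕0 = 0
Syndrome s8…s1 = 0001 → error at position 1.
Flip position 1: 011111000100100 → 111111000100100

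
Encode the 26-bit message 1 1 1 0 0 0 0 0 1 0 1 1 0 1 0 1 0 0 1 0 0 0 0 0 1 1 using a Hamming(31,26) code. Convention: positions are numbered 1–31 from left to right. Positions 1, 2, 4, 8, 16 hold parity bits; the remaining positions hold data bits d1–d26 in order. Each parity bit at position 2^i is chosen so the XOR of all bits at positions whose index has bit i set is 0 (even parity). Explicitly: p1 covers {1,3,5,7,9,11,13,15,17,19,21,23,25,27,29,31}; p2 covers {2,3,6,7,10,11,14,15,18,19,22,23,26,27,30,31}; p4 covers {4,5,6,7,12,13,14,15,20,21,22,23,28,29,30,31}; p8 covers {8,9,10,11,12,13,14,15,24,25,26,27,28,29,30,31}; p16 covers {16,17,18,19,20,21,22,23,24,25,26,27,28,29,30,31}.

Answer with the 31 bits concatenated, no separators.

Place data at non-parity positions: p1 p2 1 p4 1 1 0 p8 0 0 0 0 1 0 1 p16 1 0 1 0 1 0 0 1 0 0 0 0 0 1 1
p1 (pos 1,3,5,7,9,11,13,15,17,19,21,23,25,27,29,31): XOR of data positions = 1⊕1⊕0⊕0⊕0⊕1⊕1⊕1⊕1⊕1⊕0⊕0⊕0⊕0⊕1 = 0
p2 (pos 2,3,6,7,10,11,14,15,18,19,22,23,26,27,30,31): XOR of data positions = 1⊕1⊕0⊕0⊕0⊕0⊕1⊕0⊕1⊕0⊕0⊕0⊕0⊕1⊕1 = 0
p4 (pos 4,5,6,7,12,13,14,15,20,21,22,23,28,29,30,31): XOR of data positions = 1⊕1⊕0⊕0⊕1⊕0⊕1⊕0⊕1⊕0⊕0⊕0⊕0⊕1⊕1 = 1
p8 (pos 8,9,10,11,12,13,14,15,24,25,26,27,28,29,30,31): XOR of data positions = 0⊕0⊕0⊕0⊕1⊕0⊕1⊕1⊕0⊕0⊕0⊕0⊕0⊕1⊕1 = 1
p16 (pos 16,17,18,19,20,21,22,23,24,25,26,27,28,29,30,31): XOR of data positions = 1⊕0⊕1⊕0⊕1⊕0⊕0⊕1⊕0⊕0⊕0⊕0⊕0⊕1⊕1 = 0
Codeword: 0011110100001010101010010000011

0011110100001010101010010000011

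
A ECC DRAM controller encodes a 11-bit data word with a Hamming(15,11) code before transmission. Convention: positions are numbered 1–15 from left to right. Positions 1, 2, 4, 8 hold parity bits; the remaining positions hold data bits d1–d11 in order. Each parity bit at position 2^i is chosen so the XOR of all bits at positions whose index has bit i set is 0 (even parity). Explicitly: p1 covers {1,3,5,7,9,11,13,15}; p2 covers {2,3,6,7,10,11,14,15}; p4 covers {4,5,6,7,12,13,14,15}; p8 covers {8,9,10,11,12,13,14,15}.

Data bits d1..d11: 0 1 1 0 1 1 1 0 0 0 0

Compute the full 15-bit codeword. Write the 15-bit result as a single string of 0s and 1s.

Place data at non-parity positions: p1 p2 0 p4 1 1 0 p8 1 1 1 0 0 0 0
p1 (pos 1,3,5,7,9,11,13,15): XOR of data positions = 0⊕1⊕0⊕1⊕1⊕0⊕0 = 1
p2 (pos 2,3,6,7,10,11,14,15): XOR of data positions = 0⊕1⊕0⊕1⊕1⊕0⊕0 = 1
p4 (pos 4,5,6,7,12,13,14,15): XOR of data positions = 1⊕1⊕0⊕0⊕0⊕0⊕0 = 0
p8 (pos 8,9,10,11,12,13,14,15): XOR of data positions = 1⊕1⊕1⊕0⊕0⊕0⊕0 = 1
Codeword: 110011011110000

110011011110000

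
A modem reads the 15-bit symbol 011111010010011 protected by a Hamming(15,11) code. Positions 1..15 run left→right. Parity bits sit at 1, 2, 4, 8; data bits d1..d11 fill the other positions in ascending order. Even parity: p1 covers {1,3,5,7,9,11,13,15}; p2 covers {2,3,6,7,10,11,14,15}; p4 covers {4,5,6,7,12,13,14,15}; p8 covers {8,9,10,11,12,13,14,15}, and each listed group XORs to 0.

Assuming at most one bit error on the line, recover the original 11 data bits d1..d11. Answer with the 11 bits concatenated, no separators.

11100010011

s1 (pos 1,3,5,7,9,11,13,15): 0⊕1⊕1⊕0⊕0⊕1⊕0⊕1 = 0
s2 (pos 2,3,6,7,10,11,14,15): 1⊕1⊕1⊕0⊕0⊕1⊕1⊕1 = 0
s4 (pos 4,5,6,7,12,13,14,15): 1⊕1⊕1⊕0⊕0⊕0⊕1⊕1 = 1
s8 (pos 8,9,10,11,12,13,14,15): 1⊕0⊕0⊕1⊕0⊕0⊕1⊕1 = 0
Syndrome s8…s1 = 0100 → error at position 4.
Flip position 4: 011111010010011 → 011011010010011
Read data bits from positions 3,5,6,7,9,10,11,12,13,14,15: 11100010011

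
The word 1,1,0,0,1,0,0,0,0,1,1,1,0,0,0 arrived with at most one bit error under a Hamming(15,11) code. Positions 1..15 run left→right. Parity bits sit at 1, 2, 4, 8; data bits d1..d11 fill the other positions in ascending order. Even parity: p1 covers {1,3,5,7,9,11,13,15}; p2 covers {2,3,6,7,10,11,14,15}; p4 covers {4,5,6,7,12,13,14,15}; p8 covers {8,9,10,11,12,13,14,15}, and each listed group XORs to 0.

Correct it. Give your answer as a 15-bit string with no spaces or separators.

110010000101000

s1 (pos 1,3,5,7,9,11,13,15): 1⊕0⊕1⊕0⊕0⊕1⊕0⊕0 = 1
s2 (pos 2,3,6,7,10,11,14,15): 1⊕0⊕0⊕0⊕1⊕1⊕0⊕0 = 1
s4 (pos 4,5,6,7,12,13,14,15): 0⊕1⊕0⊕0⊕1⊕0⊕0⊕0 = 0
s8 (pos 8,9,10,11,12,13,14,15): 0⊕0⊕1⊕1⊕1⊕0⊕0⊕0 = 1
Syndrome s8…s1 = 1011 → error at position 11.
Flip position 11: 110010000111000 → 110010000101000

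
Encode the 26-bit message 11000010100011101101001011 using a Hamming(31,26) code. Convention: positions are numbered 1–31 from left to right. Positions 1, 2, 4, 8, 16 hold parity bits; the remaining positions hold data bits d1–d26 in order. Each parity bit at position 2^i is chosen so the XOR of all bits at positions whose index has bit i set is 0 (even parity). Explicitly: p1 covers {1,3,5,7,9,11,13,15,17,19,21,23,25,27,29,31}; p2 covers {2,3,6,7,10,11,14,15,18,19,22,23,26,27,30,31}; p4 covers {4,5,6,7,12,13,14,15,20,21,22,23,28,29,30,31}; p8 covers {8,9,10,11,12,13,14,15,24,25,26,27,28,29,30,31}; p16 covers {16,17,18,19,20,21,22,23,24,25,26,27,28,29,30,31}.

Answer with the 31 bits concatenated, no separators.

Place data at non-parity positions: p1 p2 1 p4 1 0 0 p8 0 0 1 0 1 0 0 p16 0 1 1 1 0 1 1 0 1 0 0 1 0 1 1
p1 (pos 1,3,5,7,9,11,13,15,17,19,21,23,25,27,29,31): XOR of data positions = 1⊕1⊕0⊕0⊕1⊕1⊕0⊕0⊕1⊕0⊕1⊕1⊕0⊕0⊕1 = 0
p2 (pos 2,3,6,7,10,11,14,15,18,19,22,23,26,27,30,31): XOR of data positions = 1⊕0⊕0⊕0⊕1⊕0⊕0⊕1⊕1⊕1⊕1⊕0⊕0⊕1⊕1 = 0
p4 (pos 4,5,6,7,12,13,14,15,20,21,22,23,28,29,30,31): XOR of data positions = 1⊕0⊕0⊕0⊕1⊕0⊕0⊕1⊕0⊕1⊕1⊕1⊕0⊕1⊕1 = 0
p8 (pos 8,9,10,11,12,13,14,15,24,25,26,27,28,29,30,31): XOR of data positions = 0⊕0⊕1⊕0⊕1⊕0⊕0⊕0⊕1⊕0⊕0⊕1⊕0⊕1⊕1 = 0
p16 (pos 16,17,18,19,20,21,22,23,24,25,26,27,28,29,30,31): XOR of data positions = 0⊕1⊕1⊕1⊕0⊕1⊕1⊕0⊕1⊕0⊕0⊕1⊕0⊕1⊕1 = 1
Codeword: 0010100000101001011101101001011

0010100000101001011101101001011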